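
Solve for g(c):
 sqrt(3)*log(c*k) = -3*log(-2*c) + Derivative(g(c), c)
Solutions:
 g(c) = C1 + c*(sqrt(3)*log(-k) - 3 - sqrt(3) + 3*log(2)) + c*(sqrt(3) + 3)*log(-c)


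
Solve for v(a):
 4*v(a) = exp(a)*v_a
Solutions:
 v(a) = C1*exp(-4*exp(-a))


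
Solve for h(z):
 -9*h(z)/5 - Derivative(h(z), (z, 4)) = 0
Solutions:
 h(z) = (C1*sin(5^(3/4)*sqrt(6)*z/10) + C2*cos(5^(3/4)*sqrt(6)*z/10))*exp(-5^(3/4)*sqrt(6)*z/10) + (C3*sin(5^(3/4)*sqrt(6)*z/10) + C4*cos(5^(3/4)*sqrt(6)*z/10))*exp(5^(3/4)*sqrt(6)*z/10)


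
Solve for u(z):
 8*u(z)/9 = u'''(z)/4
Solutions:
 u(z) = C3*exp(2*2^(2/3)*3^(1/3)*z/3) + (C1*sin(2^(2/3)*3^(5/6)*z/3) + C2*cos(2^(2/3)*3^(5/6)*z/3))*exp(-2^(2/3)*3^(1/3)*z/3)


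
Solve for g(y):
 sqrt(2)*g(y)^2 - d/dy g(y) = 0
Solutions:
 g(y) = -1/(C1 + sqrt(2)*y)


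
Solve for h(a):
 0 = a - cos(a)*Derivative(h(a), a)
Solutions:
 h(a) = C1 + Integral(a/cos(a), a)


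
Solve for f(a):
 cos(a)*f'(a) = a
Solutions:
 f(a) = C1 + Integral(a/cos(a), a)


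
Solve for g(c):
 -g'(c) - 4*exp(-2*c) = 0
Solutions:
 g(c) = C1 + 2*exp(-2*c)


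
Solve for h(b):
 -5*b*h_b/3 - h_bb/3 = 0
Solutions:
 h(b) = C1 + C2*erf(sqrt(10)*b/2)


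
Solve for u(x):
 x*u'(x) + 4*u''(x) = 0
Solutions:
 u(x) = C1 + C2*erf(sqrt(2)*x/4)


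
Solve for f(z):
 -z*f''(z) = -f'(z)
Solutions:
 f(z) = C1 + C2*z^2


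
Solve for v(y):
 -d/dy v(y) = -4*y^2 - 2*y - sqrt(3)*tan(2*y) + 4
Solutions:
 v(y) = C1 + 4*y^3/3 + y^2 - 4*y - sqrt(3)*log(cos(2*y))/2


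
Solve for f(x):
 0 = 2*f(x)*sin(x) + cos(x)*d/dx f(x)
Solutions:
 f(x) = C1*cos(x)^2


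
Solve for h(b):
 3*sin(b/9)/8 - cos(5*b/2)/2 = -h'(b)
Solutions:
 h(b) = C1 + sin(5*b/2)/5 + 27*cos(b/9)/8


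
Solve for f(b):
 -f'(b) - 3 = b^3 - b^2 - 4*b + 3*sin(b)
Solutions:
 f(b) = C1 - b^4/4 + b^3/3 + 2*b^2 - 3*b + 3*cos(b)


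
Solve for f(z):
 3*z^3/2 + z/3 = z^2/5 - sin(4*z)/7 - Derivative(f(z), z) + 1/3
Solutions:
 f(z) = C1 - 3*z^4/8 + z^3/15 - z^2/6 + z/3 + cos(4*z)/28


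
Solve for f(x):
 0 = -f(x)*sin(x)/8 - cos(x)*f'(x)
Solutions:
 f(x) = C1*cos(x)^(1/8)


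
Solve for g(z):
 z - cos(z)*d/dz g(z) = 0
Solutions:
 g(z) = C1 + Integral(z/cos(z), z)


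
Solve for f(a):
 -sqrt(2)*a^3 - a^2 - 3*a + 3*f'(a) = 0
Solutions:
 f(a) = C1 + sqrt(2)*a^4/12 + a^3/9 + a^2/2


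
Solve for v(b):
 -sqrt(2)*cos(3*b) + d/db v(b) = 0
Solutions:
 v(b) = C1 + sqrt(2)*sin(3*b)/3


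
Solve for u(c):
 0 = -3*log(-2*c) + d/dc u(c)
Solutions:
 u(c) = C1 + 3*c*log(-c) + 3*c*(-1 + log(2))


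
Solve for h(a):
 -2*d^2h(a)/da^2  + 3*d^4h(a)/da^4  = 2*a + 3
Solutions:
 h(a) = C1 + C2*a + C3*exp(-sqrt(6)*a/3) + C4*exp(sqrt(6)*a/3) - a^3/6 - 3*a^2/4


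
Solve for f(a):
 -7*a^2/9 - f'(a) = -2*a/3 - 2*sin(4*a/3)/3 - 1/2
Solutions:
 f(a) = C1 - 7*a^3/27 + a^2/3 + a/2 - cos(4*a/3)/2


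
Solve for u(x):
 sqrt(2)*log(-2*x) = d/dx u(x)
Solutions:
 u(x) = C1 + sqrt(2)*x*log(-x) + sqrt(2)*x*(-1 + log(2))


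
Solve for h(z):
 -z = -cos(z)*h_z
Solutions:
 h(z) = C1 + Integral(z/cos(z), z)


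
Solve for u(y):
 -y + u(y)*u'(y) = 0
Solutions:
 u(y) = -sqrt(C1 + y^2)
 u(y) = sqrt(C1 + y^2)


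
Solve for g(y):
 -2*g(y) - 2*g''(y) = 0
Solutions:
 g(y) = C1*sin(y) + C2*cos(y)


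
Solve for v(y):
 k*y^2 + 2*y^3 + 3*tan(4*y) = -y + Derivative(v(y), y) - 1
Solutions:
 v(y) = C1 + k*y^3/3 + y^4/2 + y^2/2 + y - 3*log(cos(4*y))/4


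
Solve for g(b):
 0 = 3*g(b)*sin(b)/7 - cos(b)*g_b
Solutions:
 g(b) = C1/cos(b)^(3/7)


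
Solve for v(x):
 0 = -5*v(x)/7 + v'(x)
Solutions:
 v(x) = C1*exp(5*x/7)


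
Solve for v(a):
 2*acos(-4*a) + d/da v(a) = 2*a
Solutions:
 v(a) = C1 + a^2 - 2*a*acos(-4*a) - sqrt(1 - 16*a^2)/2


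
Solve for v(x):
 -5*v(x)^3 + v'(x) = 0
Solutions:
 v(x) = -sqrt(2)*sqrt(-1/(C1 + 5*x))/2
 v(x) = sqrt(2)*sqrt(-1/(C1 + 5*x))/2


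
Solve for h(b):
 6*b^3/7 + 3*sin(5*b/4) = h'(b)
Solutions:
 h(b) = C1 + 3*b^4/14 - 12*cos(5*b/4)/5


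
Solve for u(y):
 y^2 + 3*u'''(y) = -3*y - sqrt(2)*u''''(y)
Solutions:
 u(y) = C1 + C2*y + C3*y^2 + C4*exp(-3*sqrt(2)*y/2) - y^5/180 + y^4*(-9 + 2*sqrt(2))/216 + y^3*(-4 + 9*sqrt(2))/162


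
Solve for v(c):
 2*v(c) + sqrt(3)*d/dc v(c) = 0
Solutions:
 v(c) = C1*exp(-2*sqrt(3)*c/3)


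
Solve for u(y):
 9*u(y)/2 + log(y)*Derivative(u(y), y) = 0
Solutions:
 u(y) = C1*exp(-9*li(y)/2)


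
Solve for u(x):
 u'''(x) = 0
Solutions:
 u(x) = C1 + C2*x + C3*x^2


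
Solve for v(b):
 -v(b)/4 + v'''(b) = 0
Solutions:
 v(b) = C3*exp(2^(1/3)*b/2) + (C1*sin(2^(1/3)*sqrt(3)*b/4) + C2*cos(2^(1/3)*sqrt(3)*b/4))*exp(-2^(1/3)*b/4)


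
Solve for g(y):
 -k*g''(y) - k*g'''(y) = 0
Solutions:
 g(y) = C1 + C2*y + C3*exp(-y)


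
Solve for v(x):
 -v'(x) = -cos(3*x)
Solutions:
 v(x) = C1 + sin(3*x)/3


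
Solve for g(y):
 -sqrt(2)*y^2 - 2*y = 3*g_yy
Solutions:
 g(y) = C1 + C2*y - sqrt(2)*y^4/36 - y^3/9


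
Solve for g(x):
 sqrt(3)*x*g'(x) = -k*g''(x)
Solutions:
 g(x) = C1 + C2*sqrt(k)*erf(sqrt(2)*3^(1/4)*x*sqrt(1/k)/2)


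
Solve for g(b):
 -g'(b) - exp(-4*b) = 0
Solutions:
 g(b) = C1 + exp(-4*b)/4


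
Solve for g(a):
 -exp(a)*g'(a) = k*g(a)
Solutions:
 g(a) = C1*exp(k*exp(-a))


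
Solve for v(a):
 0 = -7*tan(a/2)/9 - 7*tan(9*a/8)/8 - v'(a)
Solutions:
 v(a) = C1 + 14*log(cos(a/2))/9 + 7*log(cos(9*a/8))/9


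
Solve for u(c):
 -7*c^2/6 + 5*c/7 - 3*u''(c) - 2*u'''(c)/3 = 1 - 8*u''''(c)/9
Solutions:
 u(c) = C1 + C2*c + C3*exp(-3*c/2) + C4*exp(9*c/4) - 7*c^4/216 + 233*c^3/3402 - 3343*c^2/10206


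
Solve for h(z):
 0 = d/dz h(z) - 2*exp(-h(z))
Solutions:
 h(z) = log(C1 + 2*z)


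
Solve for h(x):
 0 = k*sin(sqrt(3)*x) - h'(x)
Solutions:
 h(x) = C1 - sqrt(3)*k*cos(sqrt(3)*x)/3


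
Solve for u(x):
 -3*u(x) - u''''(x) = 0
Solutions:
 u(x) = (C1*sin(sqrt(2)*3^(1/4)*x/2) + C2*cos(sqrt(2)*3^(1/4)*x/2))*exp(-sqrt(2)*3^(1/4)*x/2) + (C3*sin(sqrt(2)*3^(1/4)*x/2) + C4*cos(sqrt(2)*3^(1/4)*x/2))*exp(sqrt(2)*3^(1/4)*x/2)


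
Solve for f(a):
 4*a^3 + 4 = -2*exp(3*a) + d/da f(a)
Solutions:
 f(a) = C1 + a^4 + 4*a + 2*exp(3*a)/3


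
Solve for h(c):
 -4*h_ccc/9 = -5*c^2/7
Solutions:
 h(c) = C1 + C2*c + C3*c^2 + 3*c^5/112


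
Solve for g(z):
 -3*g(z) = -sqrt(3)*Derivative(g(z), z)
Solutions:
 g(z) = C1*exp(sqrt(3)*z)


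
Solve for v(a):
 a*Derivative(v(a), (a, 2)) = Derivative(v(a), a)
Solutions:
 v(a) = C1 + C2*a^2


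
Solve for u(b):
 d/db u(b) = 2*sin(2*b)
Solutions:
 u(b) = C1 - cos(2*b)


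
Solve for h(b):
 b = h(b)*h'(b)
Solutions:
 h(b) = -sqrt(C1 + b^2)
 h(b) = sqrt(C1 + b^2)


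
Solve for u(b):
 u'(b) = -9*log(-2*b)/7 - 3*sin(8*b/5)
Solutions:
 u(b) = C1 - 9*b*log(-b)/7 - 9*b*log(2)/7 + 9*b/7 + 15*cos(8*b/5)/8


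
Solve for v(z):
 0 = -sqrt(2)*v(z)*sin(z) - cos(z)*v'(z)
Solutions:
 v(z) = C1*cos(z)^(sqrt(2))


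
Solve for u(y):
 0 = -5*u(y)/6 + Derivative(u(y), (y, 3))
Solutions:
 u(y) = C3*exp(5^(1/3)*6^(2/3)*y/6) + (C1*sin(2^(2/3)*3^(1/6)*5^(1/3)*y/4) + C2*cos(2^(2/3)*3^(1/6)*5^(1/3)*y/4))*exp(-5^(1/3)*6^(2/3)*y/12)


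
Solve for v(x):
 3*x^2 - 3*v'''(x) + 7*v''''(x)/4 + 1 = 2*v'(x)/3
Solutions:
 v(x) = C1 + C2*exp(x*(-6^(2/3)*(7*sqrt(145) + 97)^(1/3) - 24*6^(1/3)/(7*sqrt(145) + 97)^(1/3) + 24)/42)*sin(2^(1/3)*3^(1/6)*x*(-2^(1/3)*(7*sqrt(145) + 97)^(1/3) + 8*3^(2/3)/(7*sqrt(145) + 97)^(1/3))/14) + C3*exp(x*(-6^(2/3)*(7*sqrt(145) + 97)^(1/3) - 24*6^(1/3)/(7*sqrt(145) + 97)^(1/3) + 24)/42)*cos(2^(1/3)*3^(1/6)*x*(-2^(1/3)*(7*sqrt(145) + 97)^(1/3) + 8*3^(2/3)/(7*sqrt(145) + 97)^(1/3))/14) + C4*exp(x*(24*6^(1/3)/(7*sqrt(145) + 97)^(1/3) + 12 + 6^(2/3)*(7*sqrt(145) + 97)^(1/3))/21) + 3*x^3/2 - 39*x


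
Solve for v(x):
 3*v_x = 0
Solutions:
 v(x) = C1


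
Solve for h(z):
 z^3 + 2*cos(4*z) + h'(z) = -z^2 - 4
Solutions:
 h(z) = C1 - z^4/4 - z^3/3 - 4*z - sin(4*z)/2


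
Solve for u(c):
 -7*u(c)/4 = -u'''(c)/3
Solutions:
 u(c) = C3*exp(42^(1/3)*c/2) + (C1*sin(14^(1/3)*3^(5/6)*c/4) + C2*cos(14^(1/3)*3^(5/6)*c/4))*exp(-42^(1/3)*c/4)


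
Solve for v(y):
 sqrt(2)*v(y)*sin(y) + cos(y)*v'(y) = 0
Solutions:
 v(y) = C1*cos(y)^(sqrt(2))


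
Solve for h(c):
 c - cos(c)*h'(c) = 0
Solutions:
 h(c) = C1 + Integral(c/cos(c), c)


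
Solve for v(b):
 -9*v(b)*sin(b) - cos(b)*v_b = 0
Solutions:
 v(b) = C1*cos(b)^9


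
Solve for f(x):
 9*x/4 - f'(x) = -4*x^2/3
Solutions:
 f(x) = C1 + 4*x^3/9 + 9*x^2/8


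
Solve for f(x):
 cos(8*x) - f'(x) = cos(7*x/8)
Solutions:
 f(x) = C1 - 8*sin(7*x/8)/7 + sin(8*x)/8


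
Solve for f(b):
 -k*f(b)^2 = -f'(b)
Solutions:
 f(b) = -1/(C1 + b*k)


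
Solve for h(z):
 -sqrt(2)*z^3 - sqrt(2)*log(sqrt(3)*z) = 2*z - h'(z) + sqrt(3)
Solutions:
 h(z) = C1 + sqrt(2)*z^4/4 + z^2 + sqrt(2)*z*log(z) - sqrt(2)*z + sqrt(2)*z*log(3)/2 + sqrt(3)*z


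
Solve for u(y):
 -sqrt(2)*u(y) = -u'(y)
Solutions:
 u(y) = C1*exp(sqrt(2)*y)


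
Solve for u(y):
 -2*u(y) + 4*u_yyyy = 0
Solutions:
 u(y) = C1*exp(-2^(3/4)*y/2) + C2*exp(2^(3/4)*y/2) + C3*sin(2^(3/4)*y/2) + C4*cos(2^(3/4)*y/2)


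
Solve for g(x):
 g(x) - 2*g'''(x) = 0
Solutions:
 g(x) = C3*exp(2^(2/3)*x/2) + (C1*sin(2^(2/3)*sqrt(3)*x/4) + C2*cos(2^(2/3)*sqrt(3)*x/4))*exp(-2^(2/3)*x/4)


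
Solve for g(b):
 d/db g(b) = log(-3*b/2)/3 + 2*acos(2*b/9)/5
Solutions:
 g(b) = C1 + b*log(-b)/3 + 2*b*acos(2*b/9)/5 - b/3 - b*log(2)/3 + b*log(3)/3 - sqrt(81 - 4*b^2)/5


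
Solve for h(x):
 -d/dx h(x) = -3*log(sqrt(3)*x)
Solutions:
 h(x) = C1 + 3*x*log(x) - 3*x + 3*x*log(3)/2


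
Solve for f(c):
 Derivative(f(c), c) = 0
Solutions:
 f(c) = C1


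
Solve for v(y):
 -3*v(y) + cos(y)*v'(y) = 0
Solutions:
 v(y) = C1*(sin(y) + 1)^(3/2)/(sin(y) - 1)^(3/2)


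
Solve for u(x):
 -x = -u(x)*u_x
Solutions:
 u(x) = -sqrt(C1 + x^2)
 u(x) = sqrt(C1 + x^2)


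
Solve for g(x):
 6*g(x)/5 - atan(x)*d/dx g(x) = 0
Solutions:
 g(x) = C1*exp(6*Integral(1/atan(x), x)/5)


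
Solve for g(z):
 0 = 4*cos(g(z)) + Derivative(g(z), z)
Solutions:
 g(z) = pi - asin((C1 + exp(8*z))/(C1 - exp(8*z)))
 g(z) = asin((C1 + exp(8*z))/(C1 - exp(8*z)))


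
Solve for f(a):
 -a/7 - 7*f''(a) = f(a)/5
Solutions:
 f(a) = C1*sin(sqrt(35)*a/35) + C2*cos(sqrt(35)*a/35) - 5*a/7


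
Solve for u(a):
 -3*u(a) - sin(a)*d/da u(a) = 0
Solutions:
 u(a) = C1*(cos(a) + 1)^(3/2)/(cos(a) - 1)^(3/2)


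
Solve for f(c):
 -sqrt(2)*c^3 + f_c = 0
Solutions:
 f(c) = C1 + sqrt(2)*c^4/4


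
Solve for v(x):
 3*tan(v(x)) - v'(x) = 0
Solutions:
 v(x) = pi - asin(C1*exp(3*x))
 v(x) = asin(C1*exp(3*x))


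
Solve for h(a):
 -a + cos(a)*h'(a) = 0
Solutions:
 h(a) = C1 + Integral(a/cos(a), a)


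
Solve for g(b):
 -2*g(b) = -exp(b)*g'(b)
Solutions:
 g(b) = C1*exp(-2*exp(-b))


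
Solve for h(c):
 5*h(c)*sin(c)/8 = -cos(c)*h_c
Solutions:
 h(c) = C1*cos(c)^(5/8)


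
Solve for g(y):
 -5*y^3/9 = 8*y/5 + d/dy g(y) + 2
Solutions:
 g(y) = C1 - 5*y^4/36 - 4*y^2/5 - 2*y


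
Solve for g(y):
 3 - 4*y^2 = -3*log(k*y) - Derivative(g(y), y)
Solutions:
 g(y) = C1 + 4*y^3/3 - 3*y*log(k*y)


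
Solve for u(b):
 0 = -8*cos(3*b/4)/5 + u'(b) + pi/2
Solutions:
 u(b) = C1 - pi*b/2 + 32*sin(3*b/4)/15


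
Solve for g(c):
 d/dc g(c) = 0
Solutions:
 g(c) = C1


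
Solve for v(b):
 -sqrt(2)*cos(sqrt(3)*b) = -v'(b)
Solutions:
 v(b) = C1 + sqrt(6)*sin(sqrt(3)*b)/3


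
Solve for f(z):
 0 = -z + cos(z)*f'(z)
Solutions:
 f(z) = C1 + Integral(z/cos(z), z)


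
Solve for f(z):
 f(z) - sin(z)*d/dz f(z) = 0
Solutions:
 f(z) = C1*sqrt(cos(z) - 1)/sqrt(cos(z) + 1)


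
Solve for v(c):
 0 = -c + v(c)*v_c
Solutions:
 v(c) = -sqrt(C1 + c^2)
 v(c) = sqrt(C1 + c^2)


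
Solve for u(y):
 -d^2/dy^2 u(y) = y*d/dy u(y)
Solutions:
 u(y) = C1 + C2*erf(sqrt(2)*y/2)


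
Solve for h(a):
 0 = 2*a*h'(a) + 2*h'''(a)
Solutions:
 h(a) = C1 + Integral(C2*airyai(-a) + C3*airybi(-a), a)


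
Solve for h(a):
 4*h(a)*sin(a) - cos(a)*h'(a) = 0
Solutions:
 h(a) = C1/cos(a)^4


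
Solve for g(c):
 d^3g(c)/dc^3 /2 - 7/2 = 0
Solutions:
 g(c) = C1 + C2*c + C3*c^2 + 7*c^3/6


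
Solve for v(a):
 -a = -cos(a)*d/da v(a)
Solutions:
 v(a) = C1 + Integral(a/cos(a), a)


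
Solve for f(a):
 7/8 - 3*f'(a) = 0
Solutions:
 f(a) = C1 + 7*a/24


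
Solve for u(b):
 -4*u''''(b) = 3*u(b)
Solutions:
 u(b) = (C1*sin(3^(1/4)*b/2) + C2*cos(3^(1/4)*b/2))*exp(-3^(1/4)*b/2) + (C3*sin(3^(1/4)*b/2) + C4*cos(3^(1/4)*b/2))*exp(3^(1/4)*b/2)


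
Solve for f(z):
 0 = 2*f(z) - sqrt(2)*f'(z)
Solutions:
 f(z) = C1*exp(sqrt(2)*z)


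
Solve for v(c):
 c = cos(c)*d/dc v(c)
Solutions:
 v(c) = C1 + Integral(c/cos(c), c)


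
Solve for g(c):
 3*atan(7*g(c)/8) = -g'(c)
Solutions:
 Integral(1/atan(7*_y/8), (_y, g(c))) = C1 - 3*c


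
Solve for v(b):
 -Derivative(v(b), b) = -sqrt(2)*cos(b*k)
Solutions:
 v(b) = C1 + sqrt(2)*sin(b*k)/k


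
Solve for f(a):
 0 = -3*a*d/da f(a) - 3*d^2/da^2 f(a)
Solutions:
 f(a) = C1 + C2*erf(sqrt(2)*a/2)


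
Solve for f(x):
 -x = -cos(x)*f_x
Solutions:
 f(x) = C1 + Integral(x/cos(x), x)


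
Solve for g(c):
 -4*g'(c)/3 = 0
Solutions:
 g(c) = C1


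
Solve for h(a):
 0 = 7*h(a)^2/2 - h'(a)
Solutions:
 h(a) = -2/(C1 + 7*a)


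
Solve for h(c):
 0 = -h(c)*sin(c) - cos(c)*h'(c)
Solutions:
 h(c) = C1*cos(c)


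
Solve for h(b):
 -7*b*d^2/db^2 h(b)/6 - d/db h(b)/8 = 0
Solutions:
 h(b) = C1 + C2*b^(25/28)


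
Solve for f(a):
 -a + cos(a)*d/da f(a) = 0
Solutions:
 f(a) = C1 + Integral(a/cos(a), a)


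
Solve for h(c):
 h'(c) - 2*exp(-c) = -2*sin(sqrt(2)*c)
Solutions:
 h(c) = C1 + sqrt(2)*cos(sqrt(2)*c) - 2*exp(-c)


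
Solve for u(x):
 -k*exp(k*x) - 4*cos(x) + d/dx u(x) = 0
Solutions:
 u(x) = C1 + exp(k*x) + 4*sin(x)


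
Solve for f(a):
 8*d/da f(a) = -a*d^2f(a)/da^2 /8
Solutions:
 f(a) = C1 + C2/a^63


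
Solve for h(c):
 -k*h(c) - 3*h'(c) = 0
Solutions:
 h(c) = C1*exp(-c*k/3)


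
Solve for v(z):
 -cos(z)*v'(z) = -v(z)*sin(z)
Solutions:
 v(z) = C1/cos(z)


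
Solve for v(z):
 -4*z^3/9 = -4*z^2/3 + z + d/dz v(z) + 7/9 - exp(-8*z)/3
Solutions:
 v(z) = C1 - z^4/9 + 4*z^3/9 - z^2/2 - 7*z/9 - exp(-8*z)/24


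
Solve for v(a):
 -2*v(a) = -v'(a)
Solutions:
 v(a) = C1*exp(2*a)


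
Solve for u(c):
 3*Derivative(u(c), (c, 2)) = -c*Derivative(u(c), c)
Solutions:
 u(c) = C1 + C2*erf(sqrt(6)*c/6)


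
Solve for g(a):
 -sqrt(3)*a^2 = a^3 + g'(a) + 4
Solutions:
 g(a) = C1 - a^4/4 - sqrt(3)*a^3/3 - 4*a


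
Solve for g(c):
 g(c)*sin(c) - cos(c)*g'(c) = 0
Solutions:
 g(c) = C1/cos(c)


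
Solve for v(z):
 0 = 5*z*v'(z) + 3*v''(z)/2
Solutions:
 v(z) = C1 + C2*erf(sqrt(15)*z/3)


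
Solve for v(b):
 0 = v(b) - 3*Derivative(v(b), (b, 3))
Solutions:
 v(b) = C3*exp(3^(2/3)*b/3) + (C1*sin(3^(1/6)*b/2) + C2*cos(3^(1/6)*b/2))*exp(-3^(2/3)*b/6)


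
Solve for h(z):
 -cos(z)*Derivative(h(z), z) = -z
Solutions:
 h(z) = C1 + Integral(z/cos(z), z)


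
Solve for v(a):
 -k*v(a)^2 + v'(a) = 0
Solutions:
 v(a) = -1/(C1 + a*k)


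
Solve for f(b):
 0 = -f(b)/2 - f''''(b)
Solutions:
 f(b) = (C1*sin(2^(1/4)*b/2) + C2*cos(2^(1/4)*b/2))*exp(-2^(1/4)*b/2) + (C3*sin(2^(1/4)*b/2) + C4*cos(2^(1/4)*b/2))*exp(2^(1/4)*b/2)


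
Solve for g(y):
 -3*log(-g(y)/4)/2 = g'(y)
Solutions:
 2*Integral(1/(log(-_y) - 2*log(2)), (_y, g(y)))/3 = C1 - y


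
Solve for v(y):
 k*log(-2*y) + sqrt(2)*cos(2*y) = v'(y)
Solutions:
 v(y) = C1 + k*y*(log(-y) - 1) + k*y*log(2) + sqrt(2)*sin(2*y)/2


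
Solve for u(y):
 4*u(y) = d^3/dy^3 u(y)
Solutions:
 u(y) = C3*exp(2^(2/3)*y) + (C1*sin(2^(2/3)*sqrt(3)*y/2) + C2*cos(2^(2/3)*sqrt(3)*y/2))*exp(-2^(2/3)*y/2)


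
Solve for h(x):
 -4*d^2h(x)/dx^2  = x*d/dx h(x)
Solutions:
 h(x) = C1 + C2*erf(sqrt(2)*x/4)


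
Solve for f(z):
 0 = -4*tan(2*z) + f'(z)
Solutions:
 f(z) = C1 - 2*log(cos(2*z))


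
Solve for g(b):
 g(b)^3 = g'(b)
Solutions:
 g(b) = -sqrt(2)*sqrt(-1/(C1 + b))/2
 g(b) = sqrt(2)*sqrt(-1/(C1 + b))/2


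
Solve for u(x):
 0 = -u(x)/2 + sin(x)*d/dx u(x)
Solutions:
 u(x) = C1*(cos(x) - 1)^(1/4)/(cos(x) + 1)^(1/4)


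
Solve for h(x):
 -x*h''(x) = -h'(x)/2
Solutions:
 h(x) = C1 + C2*x^(3/2)


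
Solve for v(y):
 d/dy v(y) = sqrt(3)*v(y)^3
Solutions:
 v(y) = -sqrt(2)*sqrt(-1/(C1 + sqrt(3)*y))/2
 v(y) = sqrt(2)*sqrt(-1/(C1 + sqrt(3)*y))/2


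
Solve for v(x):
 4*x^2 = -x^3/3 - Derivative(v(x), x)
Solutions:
 v(x) = C1 - x^4/12 - 4*x^3/3


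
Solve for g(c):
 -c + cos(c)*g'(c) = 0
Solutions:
 g(c) = C1 + Integral(c/cos(c), c)


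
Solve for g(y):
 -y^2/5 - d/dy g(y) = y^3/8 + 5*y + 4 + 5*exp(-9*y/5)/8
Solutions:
 g(y) = C1 - y^4/32 - y^3/15 - 5*y^2/2 - 4*y + 25*exp(-9*y/5)/72


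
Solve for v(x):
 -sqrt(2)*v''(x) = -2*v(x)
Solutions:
 v(x) = C1*exp(-2^(1/4)*x) + C2*exp(2^(1/4)*x)


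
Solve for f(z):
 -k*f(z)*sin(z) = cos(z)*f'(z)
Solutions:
 f(z) = C1*exp(k*log(cos(z)))


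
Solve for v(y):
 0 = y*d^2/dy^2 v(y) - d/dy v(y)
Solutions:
 v(y) = C1 + C2*y^2


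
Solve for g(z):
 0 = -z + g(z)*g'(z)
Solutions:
 g(z) = -sqrt(C1 + z^2)
 g(z) = sqrt(C1 + z^2)


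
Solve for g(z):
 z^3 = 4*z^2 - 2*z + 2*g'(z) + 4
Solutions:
 g(z) = C1 + z^4/8 - 2*z^3/3 + z^2/2 - 2*z


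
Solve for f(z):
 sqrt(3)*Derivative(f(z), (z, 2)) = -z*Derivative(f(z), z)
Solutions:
 f(z) = C1 + C2*erf(sqrt(2)*3^(3/4)*z/6)


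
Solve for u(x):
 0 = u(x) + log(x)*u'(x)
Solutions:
 u(x) = C1*exp(-li(x))


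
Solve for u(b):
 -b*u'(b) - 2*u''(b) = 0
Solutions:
 u(b) = C1 + C2*erf(b/2)


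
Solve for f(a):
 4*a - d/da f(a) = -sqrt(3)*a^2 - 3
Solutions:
 f(a) = C1 + sqrt(3)*a^3/3 + 2*a^2 + 3*a


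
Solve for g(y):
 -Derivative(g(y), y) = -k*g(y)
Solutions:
 g(y) = C1*exp(k*y)


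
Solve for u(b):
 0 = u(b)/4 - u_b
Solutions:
 u(b) = C1*exp(b/4)


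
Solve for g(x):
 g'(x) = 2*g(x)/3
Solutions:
 g(x) = C1*exp(2*x/3)


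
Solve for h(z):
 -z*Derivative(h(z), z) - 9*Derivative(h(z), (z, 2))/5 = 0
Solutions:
 h(z) = C1 + C2*erf(sqrt(10)*z/6)


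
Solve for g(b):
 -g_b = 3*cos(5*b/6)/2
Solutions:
 g(b) = C1 - 9*sin(5*b/6)/5


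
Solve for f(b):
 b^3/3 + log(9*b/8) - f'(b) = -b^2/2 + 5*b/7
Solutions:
 f(b) = C1 + b^4/12 + b^3/6 - 5*b^2/14 + b*log(b) - b + b*log(9/8)


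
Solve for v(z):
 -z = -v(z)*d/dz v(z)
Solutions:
 v(z) = -sqrt(C1 + z^2)
 v(z) = sqrt(C1 + z^2)


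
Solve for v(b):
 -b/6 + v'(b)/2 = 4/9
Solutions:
 v(b) = C1 + b^2/6 + 8*b/9


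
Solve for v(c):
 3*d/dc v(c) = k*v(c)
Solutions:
 v(c) = C1*exp(c*k/3)


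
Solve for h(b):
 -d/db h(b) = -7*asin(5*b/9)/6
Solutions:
 h(b) = C1 + 7*b*asin(5*b/9)/6 + 7*sqrt(81 - 25*b^2)/30


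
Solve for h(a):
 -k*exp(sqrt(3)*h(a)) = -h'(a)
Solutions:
 h(a) = sqrt(3)*(2*log(-1/(C1 + a*k)) - log(3))/6


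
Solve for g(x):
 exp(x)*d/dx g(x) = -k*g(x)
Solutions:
 g(x) = C1*exp(k*exp(-x))


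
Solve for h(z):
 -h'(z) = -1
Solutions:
 h(z) = C1 + z


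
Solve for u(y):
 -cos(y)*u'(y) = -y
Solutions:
 u(y) = C1 + Integral(y/cos(y), y)


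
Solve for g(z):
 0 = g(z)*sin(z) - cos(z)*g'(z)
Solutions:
 g(z) = C1/cos(z)


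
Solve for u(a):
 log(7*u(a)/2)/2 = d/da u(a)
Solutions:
 2*Integral(1/(-log(_y) - log(7) + log(2)), (_y, u(a))) = C1 - a


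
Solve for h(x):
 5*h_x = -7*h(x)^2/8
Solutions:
 h(x) = 40/(C1 + 7*x)


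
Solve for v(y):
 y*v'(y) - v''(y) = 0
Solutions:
 v(y) = C1 + C2*erfi(sqrt(2)*y/2)


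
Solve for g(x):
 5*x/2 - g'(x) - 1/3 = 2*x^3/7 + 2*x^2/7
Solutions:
 g(x) = C1 - x^4/14 - 2*x^3/21 + 5*x^2/4 - x/3


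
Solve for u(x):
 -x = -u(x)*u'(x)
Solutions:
 u(x) = -sqrt(C1 + x^2)
 u(x) = sqrt(C1 + x^2)


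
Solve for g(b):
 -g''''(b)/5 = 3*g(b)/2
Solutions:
 g(b) = (C1*sin(30^(1/4)*b/2) + C2*cos(30^(1/4)*b/2))*exp(-30^(1/4)*b/2) + (C3*sin(30^(1/4)*b/2) + C4*cos(30^(1/4)*b/2))*exp(30^(1/4)*b/2)


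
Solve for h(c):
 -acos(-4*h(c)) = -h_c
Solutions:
 Integral(1/acos(-4*_y), (_y, h(c))) = C1 + c


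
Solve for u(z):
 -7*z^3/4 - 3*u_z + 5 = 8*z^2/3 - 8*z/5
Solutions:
 u(z) = C1 - 7*z^4/48 - 8*z^3/27 + 4*z^2/15 + 5*z/3


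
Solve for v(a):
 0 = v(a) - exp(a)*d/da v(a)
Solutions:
 v(a) = C1*exp(-exp(-a))


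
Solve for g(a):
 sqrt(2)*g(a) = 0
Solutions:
 g(a) = 0


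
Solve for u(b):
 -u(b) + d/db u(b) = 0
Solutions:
 u(b) = C1*exp(b)


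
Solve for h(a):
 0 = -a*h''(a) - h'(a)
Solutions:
 h(a) = C1 + C2*log(a)


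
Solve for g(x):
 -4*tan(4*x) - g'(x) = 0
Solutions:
 g(x) = C1 + log(cos(4*x))


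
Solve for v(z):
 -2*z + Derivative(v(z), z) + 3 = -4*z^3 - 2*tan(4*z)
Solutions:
 v(z) = C1 - z^4 + z^2 - 3*z + log(cos(4*z))/2


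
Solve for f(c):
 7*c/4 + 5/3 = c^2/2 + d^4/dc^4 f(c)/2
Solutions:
 f(c) = C1 + C2*c + C3*c^2 + C4*c^3 - c^6/360 + 7*c^5/240 + 5*c^4/36


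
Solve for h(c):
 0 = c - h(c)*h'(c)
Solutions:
 h(c) = -sqrt(C1 + c^2)
 h(c) = sqrt(C1 + c^2)


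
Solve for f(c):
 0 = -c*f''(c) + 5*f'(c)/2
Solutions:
 f(c) = C1 + C2*c^(7/2)


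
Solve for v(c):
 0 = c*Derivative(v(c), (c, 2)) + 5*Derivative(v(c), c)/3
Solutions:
 v(c) = C1 + C2/c^(2/3)


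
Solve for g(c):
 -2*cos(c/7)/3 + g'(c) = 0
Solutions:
 g(c) = C1 + 14*sin(c/7)/3


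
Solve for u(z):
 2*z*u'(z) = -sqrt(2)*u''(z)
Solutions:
 u(z) = C1 + C2*erf(2^(3/4)*z/2)


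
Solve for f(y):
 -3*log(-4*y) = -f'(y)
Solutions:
 f(y) = C1 + 3*y*log(-y) + 3*y*(-1 + 2*log(2))


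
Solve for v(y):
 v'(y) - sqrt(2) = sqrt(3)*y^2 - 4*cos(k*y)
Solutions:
 v(y) = C1 + sqrt(3)*y^3/3 + sqrt(2)*y - 4*sin(k*y)/k


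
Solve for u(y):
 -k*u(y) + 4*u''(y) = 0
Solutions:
 u(y) = C1*exp(-sqrt(k)*y/2) + C2*exp(sqrt(k)*y/2)


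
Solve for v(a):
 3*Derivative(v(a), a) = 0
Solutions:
 v(a) = C1


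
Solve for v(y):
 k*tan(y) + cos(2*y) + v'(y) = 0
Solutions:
 v(y) = C1 + k*log(cos(y)) - sin(2*y)/2


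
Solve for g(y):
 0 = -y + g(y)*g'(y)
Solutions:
 g(y) = -sqrt(C1 + y^2)
 g(y) = sqrt(C1 + y^2)


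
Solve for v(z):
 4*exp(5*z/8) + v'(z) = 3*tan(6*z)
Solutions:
 v(z) = C1 - 32*exp(5*z/8)/5 - log(cos(6*z))/2


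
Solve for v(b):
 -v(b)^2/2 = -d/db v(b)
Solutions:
 v(b) = -2/(C1 + b)


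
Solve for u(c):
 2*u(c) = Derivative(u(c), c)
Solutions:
 u(c) = C1*exp(2*c)


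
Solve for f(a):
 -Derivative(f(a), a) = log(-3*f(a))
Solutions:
 Integral(1/(log(-_y) + log(3)), (_y, f(a))) = C1 - a


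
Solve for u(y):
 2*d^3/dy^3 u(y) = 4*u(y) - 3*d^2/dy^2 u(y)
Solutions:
 u(y) = C1*exp(-y*((4*sqrt(3) + 7)^(-1/3) + 2 + (4*sqrt(3) + 7)^(1/3))/4)*sin(sqrt(3)*y*(-(4*sqrt(3) + 7)^(1/3) + (4*sqrt(3) + 7)^(-1/3))/4) + C2*exp(-y*((4*sqrt(3) + 7)^(-1/3) + 2 + (4*sqrt(3) + 7)^(1/3))/4)*cos(sqrt(3)*y*(-(4*sqrt(3) + 7)^(1/3) + (4*sqrt(3) + 7)^(-1/3))/4) + C3*exp(y*(-1 + (4*sqrt(3) + 7)^(-1/3) + (4*sqrt(3) + 7)^(1/3))/2)


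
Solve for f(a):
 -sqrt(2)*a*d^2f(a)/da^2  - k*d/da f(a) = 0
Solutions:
 f(a) = C1 + a^(-sqrt(2)*re(k)/2 + 1)*(C2*sin(sqrt(2)*log(a)*Abs(im(k))/2) + C3*cos(sqrt(2)*log(a)*im(k)/2))


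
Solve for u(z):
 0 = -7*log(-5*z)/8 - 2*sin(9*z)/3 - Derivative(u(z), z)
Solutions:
 u(z) = C1 - 7*z*log(-z)/8 - 7*z*log(5)/8 + 7*z/8 + 2*cos(9*z)/27


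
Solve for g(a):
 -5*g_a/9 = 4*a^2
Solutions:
 g(a) = C1 - 12*a^3/5


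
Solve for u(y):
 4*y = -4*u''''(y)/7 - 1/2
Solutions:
 u(y) = C1 + C2*y + C3*y^2 + C4*y^3 - 7*y^5/120 - 7*y^4/192


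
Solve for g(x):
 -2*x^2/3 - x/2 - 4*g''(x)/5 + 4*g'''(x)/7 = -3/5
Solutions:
 g(x) = C1 + C2*x + C3*exp(7*x/5) - 5*x^4/72 - 305*x^3/1008 - 643*x^2/2352


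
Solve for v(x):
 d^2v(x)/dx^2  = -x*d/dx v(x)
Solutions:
 v(x) = C1 + C2*erf(sqrt(2)*x/2)


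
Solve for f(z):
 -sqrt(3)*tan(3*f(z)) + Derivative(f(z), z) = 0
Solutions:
 f(z) = -asin(C1*exp(3*sqrt(3)*z))/3 + pi/3
 f(z) = asin(C1*exp(3*sqrt(3)*z))/3


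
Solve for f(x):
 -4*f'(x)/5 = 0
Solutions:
 f(x) = C1


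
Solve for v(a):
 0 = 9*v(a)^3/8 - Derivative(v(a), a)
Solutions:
 v(a) = -2*sqrt(-1/(C1 + 9*a))
 v(a) = 2*sqrt(-1/(C1 + 9*a))


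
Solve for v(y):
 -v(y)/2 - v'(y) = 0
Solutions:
 v(y) = C1*exp(-y/2)


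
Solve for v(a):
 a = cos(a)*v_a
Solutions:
 v(a) = C1 + Integral(a/cos(a), a)


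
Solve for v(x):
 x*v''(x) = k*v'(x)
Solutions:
 v(x) = C1 + x^(re(k) + 1)*(C2*sin(log(x)*Abs(im(k))) + C3*cos(log(x)*im(k)))


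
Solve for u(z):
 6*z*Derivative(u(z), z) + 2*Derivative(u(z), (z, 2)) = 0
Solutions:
 u(z) = C1 + C2*erf(sqrt(6)*z/2)


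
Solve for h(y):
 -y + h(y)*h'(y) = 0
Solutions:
 h(y) = -sqrt(C1 + y^2)
 h(y) = sqrt(C1 + y^2)


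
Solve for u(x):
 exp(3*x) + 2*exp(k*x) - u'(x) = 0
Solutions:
 u(x) = C1 + exp(3*x)/3 + 2*exp(k*x)/k


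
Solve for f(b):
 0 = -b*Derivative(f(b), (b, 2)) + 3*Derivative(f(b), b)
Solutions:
 f(b) = C1 + C2*b^4


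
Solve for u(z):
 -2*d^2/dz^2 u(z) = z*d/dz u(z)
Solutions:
 u(z) = C1 + C2*erf(z/2)


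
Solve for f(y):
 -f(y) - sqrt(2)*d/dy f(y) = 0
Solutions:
 f(y) = C1*exp(-sqrt(2)*y/2)


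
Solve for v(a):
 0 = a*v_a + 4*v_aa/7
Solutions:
 v(a) = C1 + C2*erf(sqrt(14)*a/4)


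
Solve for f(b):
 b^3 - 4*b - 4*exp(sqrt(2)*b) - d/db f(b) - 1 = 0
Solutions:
 f(b) = C1 + b^4/4 - 2*b^2 - b - 2*sqrt(2)*exp(sqrt(2)*b)


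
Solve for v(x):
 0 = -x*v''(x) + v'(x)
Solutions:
 v(x) = C1 + C2*x^2


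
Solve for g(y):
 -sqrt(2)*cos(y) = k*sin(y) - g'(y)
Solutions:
 g(y) = C1 - k*cos(y) + sqrt(2)*sin(y)


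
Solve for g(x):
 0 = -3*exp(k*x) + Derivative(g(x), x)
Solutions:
 g(x) = C1 + 3*exp(k*x)/k


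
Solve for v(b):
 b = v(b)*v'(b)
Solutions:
 v(b) = -sqrt(C1 + b^2)
 v(b) = sqrt(C1 + b^2)


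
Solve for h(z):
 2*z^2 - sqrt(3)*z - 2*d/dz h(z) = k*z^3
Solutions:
 h(z) = C1 - k*z^4/8 + z^3/3 - sqrt(3)*z^2/4


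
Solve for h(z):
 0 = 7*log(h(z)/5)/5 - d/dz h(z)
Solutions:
 5*Integral(1/(-log(_y) + log(5)), (_y, h(z)))/7 = C1 - z


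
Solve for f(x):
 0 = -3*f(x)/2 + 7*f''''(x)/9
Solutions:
 f(x) = C1*exp(-42^(3/4)*x/14) + C2*exp(42^(3/4)*x/14) + C3*sin(42^(3/4)*x/14) + C4*cos(42^(3/4)*x/14)


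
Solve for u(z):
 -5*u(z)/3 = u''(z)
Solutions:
 u(z) = C1*sin(sqrt(15)*z/3) + C2*cos(sqrt(15)*z/3)


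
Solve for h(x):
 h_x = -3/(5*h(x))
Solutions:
 h(x) = -sqrt(C1 - 30*x)/5
 h(x) = sqrt(C1 - 30*x)/5


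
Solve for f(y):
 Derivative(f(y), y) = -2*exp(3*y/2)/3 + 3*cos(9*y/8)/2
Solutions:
 f(y) = C1 - 4*exp(3*y/2)/9 + 4*sin(9*y/8)/3


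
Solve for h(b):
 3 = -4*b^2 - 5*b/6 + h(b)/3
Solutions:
 h(b) = 12*b^2 + 5*b/2 + 9


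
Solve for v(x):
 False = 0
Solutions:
 v(x) = C1 + zoo*x + 5*log(cos(x))/8


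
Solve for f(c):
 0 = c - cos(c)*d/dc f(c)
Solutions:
 f(c) = C1 + Integral(c/cos(c), c)


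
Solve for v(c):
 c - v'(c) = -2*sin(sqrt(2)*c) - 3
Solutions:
 v(c) = C1 + c^2/2 + 3*c - sqrt(2)*cos(sqrt(2)*c)


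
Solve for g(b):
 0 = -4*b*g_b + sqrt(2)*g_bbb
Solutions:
 g(b) = C1 + Integral(C2*airyai(sqrt(2)*b) + C3*airybi(sqrt(2)*b), b)


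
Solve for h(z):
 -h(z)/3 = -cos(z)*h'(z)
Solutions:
 h(z) = C1*(sin(z) + 1)^(1/6)/(sin(z) - 1)^(1/6)


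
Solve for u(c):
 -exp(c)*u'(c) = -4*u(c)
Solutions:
 u(c) = C1*exp(-4*exp(-c))


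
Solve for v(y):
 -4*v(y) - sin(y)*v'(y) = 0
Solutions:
 v(y) = C1*(cos(y)^2 + 2*cos(y) + 1)/(cos(y)^2 - 2*cos(y) + 1)


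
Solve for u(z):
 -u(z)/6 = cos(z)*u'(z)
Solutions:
 u(z) = C1*(sin(z) - 1)^(1/12)/(sin(z) + 1)^(1/12)


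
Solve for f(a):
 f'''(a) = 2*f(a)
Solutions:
 f(a) = C3*exp(2^(1/3)*a) + (C1*sin(2^(1/3)*sqrt(3)*a/2) + C2*cos(2^(1/3)*sqrt(3)*a/2))*exp(-2^(1/3)*a/2)


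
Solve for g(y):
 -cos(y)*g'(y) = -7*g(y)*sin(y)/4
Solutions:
 g(y) = C1/cos(y)^(7/4)


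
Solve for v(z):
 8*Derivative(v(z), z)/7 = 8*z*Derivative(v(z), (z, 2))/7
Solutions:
 v(z) = C1 + C2*z^2


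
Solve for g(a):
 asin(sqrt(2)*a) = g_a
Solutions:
 g(a) = C1 + a*asin(sqrt(2)*a) + sqrt(2)*sqrt(1 - 2*a^2)/2


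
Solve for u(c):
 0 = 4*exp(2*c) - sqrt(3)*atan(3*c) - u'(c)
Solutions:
 u(c) = C1 - sqrt(3)*(c*atan(3*c) - log(9*c^2 + 1)/6) + 2*exp(2*c)


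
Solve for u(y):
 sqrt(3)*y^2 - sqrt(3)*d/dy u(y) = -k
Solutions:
 u(y) = C1 + sqrt(3)*k*y/3 + y^3/3


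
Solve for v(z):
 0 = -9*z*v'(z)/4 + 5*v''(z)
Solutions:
 v(z) = C1 + C2*erfi(3*sqrt(10)*z/20)


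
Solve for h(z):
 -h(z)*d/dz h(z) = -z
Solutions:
 h(z) = -sqrt(C1 + z^2)
 h(z) = sqrt(C1 + z^2)


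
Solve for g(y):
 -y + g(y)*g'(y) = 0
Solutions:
 g(y) = -sqrt(C1 + y^2)
 g(y) = sqrt(C1 + y^2)


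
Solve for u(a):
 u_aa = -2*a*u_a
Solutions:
 u(a) = C1 + C2*erf(a)


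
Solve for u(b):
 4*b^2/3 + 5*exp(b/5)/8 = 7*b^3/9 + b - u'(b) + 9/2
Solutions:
 u(b) = C1 + 7*b^4/36 - 4*b^3/9 + b^2/2 + 9*b/2 - 25*exp(b/5)/8


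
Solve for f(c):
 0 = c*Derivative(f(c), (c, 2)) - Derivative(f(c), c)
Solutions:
 f(c) = C1 + C2*c^2


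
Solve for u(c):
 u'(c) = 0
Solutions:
 u(c) = C1


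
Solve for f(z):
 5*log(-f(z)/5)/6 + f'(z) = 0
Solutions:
 6*Integral(1/(log(-_y) - log(5)), (_y, f(z)))/5 = C1 - z


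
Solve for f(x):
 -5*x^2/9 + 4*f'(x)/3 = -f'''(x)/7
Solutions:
 f(x) = C1 + C2*sin(2*sqrt(21)*x/3) + C3*cos(2*sqrt(21)*x/3) + 5*x^3/36 - 5*x/56


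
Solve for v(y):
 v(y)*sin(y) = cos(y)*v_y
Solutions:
 v(y) = C1/cos(y)


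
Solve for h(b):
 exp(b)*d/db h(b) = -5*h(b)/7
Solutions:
 h(b) = C1*exp(5*exp(-b)/7)


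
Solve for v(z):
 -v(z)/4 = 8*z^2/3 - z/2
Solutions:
 v(z) = 2*z*(3 - 16*z)/3


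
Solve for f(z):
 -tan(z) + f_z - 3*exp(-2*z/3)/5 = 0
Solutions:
 f(z) = C1 + log(tan(z)^2 + 1)/2 - 9*exp(-2*z/3)/10


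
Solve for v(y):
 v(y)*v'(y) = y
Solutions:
 v(y) = -sqrt(C1 + y^2)
 v(y) = sqrt(C1 + y^2)


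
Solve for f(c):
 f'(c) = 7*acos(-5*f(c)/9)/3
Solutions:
 Integral(1/acos(-5*_y/9), (_y, f(c))) = C1 + 7*c/3


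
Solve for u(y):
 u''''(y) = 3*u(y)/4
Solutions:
 u(y) = C1*exp(-sqrt(2)*3^(1/4)*y/2) + C2*exp(sqrt(2)*3^(1/4)*y/2) + C3*sin(sqrt(2)*3^(1/4)*y/2) + C4*cos(sqrt(2)*3^(1/4)*y/2)


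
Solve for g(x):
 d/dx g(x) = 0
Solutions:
 g(x) = C1


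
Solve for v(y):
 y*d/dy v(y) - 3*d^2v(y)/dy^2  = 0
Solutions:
 v(y) = C1 + C2*erfi(sqrt(6)*y/6)


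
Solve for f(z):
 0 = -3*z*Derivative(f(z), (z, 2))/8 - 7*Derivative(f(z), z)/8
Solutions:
 f(z) = C1 + C2/z^(4/3)


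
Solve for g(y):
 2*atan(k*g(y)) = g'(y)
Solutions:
 Integral(1/atan(_y*k), (_y, g(y))) = C1 + 2*y


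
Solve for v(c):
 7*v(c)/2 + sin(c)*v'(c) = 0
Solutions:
 v(c) = C1*(cos(c) + 1)^(7/4)/(cos(c) - 1)^(7/4)


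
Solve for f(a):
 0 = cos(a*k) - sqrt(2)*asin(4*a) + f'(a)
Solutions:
 f(a) = C1 + sqrt(2)*(a*asin(4*a) + sqrt(1 - 16*a^2)/4) - Piecewise((sin(a*k)/k, Ne(k, 0)), (a, True))


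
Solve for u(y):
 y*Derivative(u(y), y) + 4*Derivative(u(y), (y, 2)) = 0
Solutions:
 u(y) = C1 + C2*erf(sqrt(2)*y/4)


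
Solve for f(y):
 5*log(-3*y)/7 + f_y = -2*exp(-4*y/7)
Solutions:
 f(y) = C1 - 5*y*log(-y)/7 + 5*y*(1 - log(3))/7 + 7*exp(-4*y/7)/2


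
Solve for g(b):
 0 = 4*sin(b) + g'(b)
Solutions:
 g(b) = C1 + 4*cos(b)


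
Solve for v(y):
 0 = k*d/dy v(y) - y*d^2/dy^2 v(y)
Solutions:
 v(y) = C1 + y^(re(k) + 1)*(C2*sin(log(y)*Abs(im(k))) + C3*cos(log(y)*im(k)))


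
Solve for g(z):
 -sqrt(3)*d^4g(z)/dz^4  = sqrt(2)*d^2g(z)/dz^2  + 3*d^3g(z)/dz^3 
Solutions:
 g(z) = C1 + C2*z + (C3*sin(sqrt(3)*z*sqrt(-9 + 4*sqrt(6))/6) + C4*cos(sqrt(3)*z*sqrt(-9 + 4*sqrt(6))/6))*exp(-sqrt(3)*z/2)


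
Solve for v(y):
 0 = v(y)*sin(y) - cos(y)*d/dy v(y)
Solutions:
 v(y) = C1/cos(y)


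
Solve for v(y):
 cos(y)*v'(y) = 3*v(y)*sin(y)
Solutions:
 v(y) = C1/cos(y)^3


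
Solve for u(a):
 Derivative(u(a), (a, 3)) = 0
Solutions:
 u(a) = C1 + C2*a + C3*a^2


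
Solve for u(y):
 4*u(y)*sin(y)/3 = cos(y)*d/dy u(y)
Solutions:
 u(y) = C1/cos(y)^(4/3)


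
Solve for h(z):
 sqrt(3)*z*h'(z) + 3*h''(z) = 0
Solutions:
 h(z) = C1 + C2*erf(sqrt(2)*3^(3/4)*z/6)


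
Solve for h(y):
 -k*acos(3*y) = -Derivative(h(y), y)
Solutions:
 h(y) = C1 + k*(y*acos(3*y) - sqrt(1 - 9*y^2)/3)


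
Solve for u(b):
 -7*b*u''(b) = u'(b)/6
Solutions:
 u(b) = C1 + C2*b^(41/42)


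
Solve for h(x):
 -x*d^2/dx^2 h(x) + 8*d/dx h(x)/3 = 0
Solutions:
 h(x) = C1 + C2*x^(11/3)


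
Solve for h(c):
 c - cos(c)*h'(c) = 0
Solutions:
 h(c) = C1 + Integral(c/cos(c), c)


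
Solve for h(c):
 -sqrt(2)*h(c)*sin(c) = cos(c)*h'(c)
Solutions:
 h(c) = C1*cos(c)^(sqrt(2))


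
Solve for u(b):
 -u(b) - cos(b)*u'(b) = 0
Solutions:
 u(b) = C1*sqrt(sin(b) - 1)/sqrt(sin(b) + 1)


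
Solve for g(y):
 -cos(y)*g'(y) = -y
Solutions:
 g(y) = C1 + Integral(y/cos(y), y)


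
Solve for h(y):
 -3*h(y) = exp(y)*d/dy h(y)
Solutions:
 h(y) = C1*exp(3*exp(-y))


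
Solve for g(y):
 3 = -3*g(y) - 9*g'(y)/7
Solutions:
 g(y) = C1*exp(-7*y/3) - 1


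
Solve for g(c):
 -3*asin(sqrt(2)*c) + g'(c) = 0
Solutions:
 g(c) = C1 + 3*c*asin(sqrt(2)*c) + 3*sqrt(2)*sqrt(1 - 2*c^2)/2


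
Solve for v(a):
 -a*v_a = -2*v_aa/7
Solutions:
 v(a) = C1 + C2*erfi(sqrt(7)*a/2)


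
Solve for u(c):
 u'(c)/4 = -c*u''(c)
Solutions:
 u(c) = C1 + C2*c^(3/4)


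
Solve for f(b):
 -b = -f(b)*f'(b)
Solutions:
 f(b) = -sqrt(C1 + b^2)
 f(b) = sqrt(C1 + b^2)


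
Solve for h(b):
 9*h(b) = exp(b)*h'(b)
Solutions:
 h(b) = C1*exp(-9*exp(-b))


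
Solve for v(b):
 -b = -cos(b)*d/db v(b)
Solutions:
 v(b) = C1 + Integral(b/cos(b), b)


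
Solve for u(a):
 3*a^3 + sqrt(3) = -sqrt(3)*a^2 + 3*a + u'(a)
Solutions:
 u(a) = C1 + 3*a^4/4 + sqrt(3)*a^3/3 - 3*a^2/2 + sqrt(3)*a


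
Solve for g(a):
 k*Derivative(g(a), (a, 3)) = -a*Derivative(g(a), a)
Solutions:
 g(a) = C1 + Integral(C2*airyai(a*(-1/k)^(1/3)) + C3*airybi(a*(-1/k)^(1/3)), a)


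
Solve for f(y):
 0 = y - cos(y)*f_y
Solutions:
 f(y) = C1 + Integral(y/cos(y), y)


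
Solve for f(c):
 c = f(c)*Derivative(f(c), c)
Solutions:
 f(c) = -sqrt(C1 + c^2)
 f(c) = sqrt(C1 + c^2)


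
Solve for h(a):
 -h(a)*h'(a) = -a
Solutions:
 h(a) = -sqrt(C1 + a^2)
 h(a) = sqrt(C1 + a^2)


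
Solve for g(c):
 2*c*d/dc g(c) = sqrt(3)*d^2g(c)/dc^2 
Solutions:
 g(c) = C1 + C2*erfi(3^(3/4)*c/3)


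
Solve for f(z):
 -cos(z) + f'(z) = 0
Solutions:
 f(z) = C1 + sin(z)


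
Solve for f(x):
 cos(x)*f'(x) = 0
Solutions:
 f(x) = C1


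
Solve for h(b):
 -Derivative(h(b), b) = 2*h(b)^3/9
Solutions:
 h(b) = -3*sqrt(2)*sqrt(-1/(C1 - 2*b))/2
 h(b) = 3*sqrt(2)*sqrt(-1/(C1 - 2*b))/2


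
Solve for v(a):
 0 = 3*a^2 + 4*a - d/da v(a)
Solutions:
 v(a) = C1 + a^3 + 2*a^2


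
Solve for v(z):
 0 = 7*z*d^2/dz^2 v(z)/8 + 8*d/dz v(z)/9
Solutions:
 v(z) = C1 + C2/z^(1/63)


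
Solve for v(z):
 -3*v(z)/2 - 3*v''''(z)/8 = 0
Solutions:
 v(z) = (C1*sin(z) + C2*cos(z))*exp(-z) + (C3*sin(z) + C4*cos(z))*exp(z)


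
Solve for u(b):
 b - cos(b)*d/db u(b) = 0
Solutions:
 u(b) = C1 + Integral(b/cos(b), b)


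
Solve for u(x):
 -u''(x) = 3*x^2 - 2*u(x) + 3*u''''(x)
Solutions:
 u(x) = C1*exp(-sqrt(6)*x/3) + C2*exp(sqrt(6)*x/3) + C3*sin(x) + C4*cos(x) + 3*x^2/2 + 3/2


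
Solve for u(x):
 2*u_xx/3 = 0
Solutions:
 u(x) = C1 + C2*x


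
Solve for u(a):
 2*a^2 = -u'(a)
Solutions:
 u(a) = C1 - 2*a^3/3


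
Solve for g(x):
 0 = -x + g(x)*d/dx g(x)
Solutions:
 g(x) = -sqrt(C1 + x^2)
 g(x) = sqrt(C1 + x^2)


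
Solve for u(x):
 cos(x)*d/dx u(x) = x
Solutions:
 u(x) = C1 + Integral(x/cos(x), x)


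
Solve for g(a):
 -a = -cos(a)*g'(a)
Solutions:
 g(a) = C1 + Integral(a/cos(a), a)


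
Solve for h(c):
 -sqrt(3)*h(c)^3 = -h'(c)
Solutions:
 h(c) = -sqrt(2)*sqrt(-1/(C1 + sqrt(3)*c))/2
 h(c) = sqrt(2)*sqrt(-1/(C1 + sqrt(3)*c))/2


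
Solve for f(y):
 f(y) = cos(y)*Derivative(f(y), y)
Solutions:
 f(y) = C1*sqrt(sin(y) + 1)/sqrt(sin(y) - 1)


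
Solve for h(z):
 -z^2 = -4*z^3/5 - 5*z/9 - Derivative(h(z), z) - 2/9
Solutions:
 h(z) = C1 - z^4/5 + z^3/3 - 5*z^2/18 - 2*z/9


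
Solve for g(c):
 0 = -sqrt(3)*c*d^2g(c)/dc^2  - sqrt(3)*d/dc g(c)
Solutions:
 g(c) = C1 + C2*log(c)


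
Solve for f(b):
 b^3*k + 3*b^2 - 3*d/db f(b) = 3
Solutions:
 f(b) = C1 + b^4*k/12 + b^3/3 - b


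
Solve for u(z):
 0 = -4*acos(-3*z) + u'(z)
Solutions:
 u(z) = C1 + 4*z*acos(-3*z) + 4*sqrt(1 - 9*z^2)/3


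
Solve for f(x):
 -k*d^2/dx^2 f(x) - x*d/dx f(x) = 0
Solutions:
 f(x) = C1 + C2*sqrt(k)*erf(sqrt(2)*x*sqrt(1/k)/2)


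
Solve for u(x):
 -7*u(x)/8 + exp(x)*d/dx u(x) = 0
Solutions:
 u(x) = C1*exp(-7*exp(-x)/8)


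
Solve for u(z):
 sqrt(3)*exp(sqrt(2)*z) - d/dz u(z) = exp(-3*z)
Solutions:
 u(z) = C1 + sqrt(6)*exp(sqrt(2)*z)/2 + exp(-3*z)/3


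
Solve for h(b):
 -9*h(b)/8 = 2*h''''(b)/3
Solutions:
 h(b) = (C1*sin(sqrt(2)*3^(3/4)*b/4) + C2*cos(sqrt(2)*3^(3/4)*b/4))*exp(-sqrt(2)*3^(3/4)*b/4) + (C3*sin(sqrt(2)*3^(3/4)*b/4) + C4*cos(sqrt(2)*3^(3/4)*b/4))*exp(sqrt(2)*3^(3/4)*b/4)


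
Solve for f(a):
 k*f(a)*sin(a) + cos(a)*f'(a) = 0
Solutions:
 f(a) = C1*exp(k*log(cos(a)))


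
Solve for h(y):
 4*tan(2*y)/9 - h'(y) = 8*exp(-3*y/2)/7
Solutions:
 h(y) = C1 + log(tan(2*y)^2 + 1)/9 + 16*exp(-3*y/2)/21


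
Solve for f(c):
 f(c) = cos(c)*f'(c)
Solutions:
 f(c) = C1*sqrt(sin(c) + 1)/sqrt(sin(c) - 1)


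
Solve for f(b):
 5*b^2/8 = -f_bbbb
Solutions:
 f(b) = C1 + C2*b + C3*b^2 + C4*b^3 - b^6/576


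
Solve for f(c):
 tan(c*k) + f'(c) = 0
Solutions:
 f(c) = C1 - Piecewise((-log(cos(c*k))/k, Ne(k, 0)), (0, True))


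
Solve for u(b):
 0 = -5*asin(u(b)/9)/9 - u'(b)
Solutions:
 Integral(1/asin(_y/9), (_y, u(b))) = C1 - 5*b/9


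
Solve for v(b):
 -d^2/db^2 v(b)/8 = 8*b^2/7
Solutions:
 v(b) = C1 + C2*b - 16*b^4/21


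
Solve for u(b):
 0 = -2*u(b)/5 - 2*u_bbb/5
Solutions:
 u(b) = C3*exp(-b) + (C1*sin(sqrt(3)*b/2) + C2*cos(sqrt(3)*b/2))*exp(b/2)


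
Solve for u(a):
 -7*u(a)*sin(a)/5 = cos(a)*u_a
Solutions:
 u(a) = C1*cos(a)^(7/5)


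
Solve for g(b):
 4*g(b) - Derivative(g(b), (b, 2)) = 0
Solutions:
 g(b) = C1*exp(-2*b) + C2*exp(2*b)


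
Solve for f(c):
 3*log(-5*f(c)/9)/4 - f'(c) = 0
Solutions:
 -4*Integral(1/(log(-_y) - 2*log(3) + log(5)), (_y, f(c)))/3 = C1 - c


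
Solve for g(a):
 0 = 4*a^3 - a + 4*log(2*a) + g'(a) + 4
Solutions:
 g(a) = C1 - a^4 + a^2/2 - 4*a*log(a) - a*log(16)


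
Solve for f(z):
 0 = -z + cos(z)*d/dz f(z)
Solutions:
 f(z) = C1 + Integral(z/cos(z), z)


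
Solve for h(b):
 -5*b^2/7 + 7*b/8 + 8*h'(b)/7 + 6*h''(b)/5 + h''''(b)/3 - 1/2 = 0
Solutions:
 h(b) = C1 + C2*exp(b*(-7*175^(1/3)*6^(2/3)/(50 + sqrt(3970))^(1/3) + 1470^(1/3)*(50 + sqrt(3970))^(1/3))/70)*sin(3^(1/6)*b*(21*175^(1/3)*2^(2/3)/(50 + sqrt(3970))^(1/3) + 3^(2/3)*490^(1/3)*(50 + sqrt(3970))^(1/3))/70) + C3*exp(b*(-7*175^(1/3)*6^(2/3)/(50 + sqrt(3970))^(1/3) + 1470^(1/3)*(50 + sqrt(3970))^(1/3))/70)*cos(3^(1/6)*b*(21*175^(1/3)*2^(2/3)/(50 + sqrt(3970))^(1/3) + 3^(2/3)*490^(1/3)*(50 + sqrt(3970))^(1/3))/70) + C4*exp(-b*(-7*175^(1/3)*6^(2/3)/(50 + sqrt(3970))^(1/3) + 1470^(1/3)*(50 + sqrt(3970))^(1/3))/35) + 5*b^3/24 - 133*b^2/128 + 3353*b/1280
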